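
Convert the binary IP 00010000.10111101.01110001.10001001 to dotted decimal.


00010000 = 16
10111101 = 189
01110001 = 113
10001001 = 137
IP: 16.189.113.137


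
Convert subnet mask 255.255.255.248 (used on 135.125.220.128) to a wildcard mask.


Subnet mask: 255.255.255.248
Wildcard = 255.255.255.255 - subnet mask
255 - 255 = 0
255 - 255 = 0
255 - 255 = 0
255 - 248 = 7
Wildcard: 0.0.0.7


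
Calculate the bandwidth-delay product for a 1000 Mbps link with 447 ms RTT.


BDP = bandwidth * RTT
= 1000 Mbps * 447 ms
= 1000 * 1e6 * 447 / 1000 bits
= 447000000 bits
= 55875000 bytes
= 54565.4297 KB
BDP = 447000000 bits (55875000 bytes)


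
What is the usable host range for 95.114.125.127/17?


Network: 95.114.0.0
Broadcast: 95.114.127.255
First usable = network + 1
Last usable = broadcast - 1
Range: 95.114.0.1 to 95.114.127.254


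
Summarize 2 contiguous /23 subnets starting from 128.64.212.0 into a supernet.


Original prefix: /23
Number of subnets: 2 = 2^1
New prefix = 23 - 1 = 22
Supernet: 128.64.212.0/22


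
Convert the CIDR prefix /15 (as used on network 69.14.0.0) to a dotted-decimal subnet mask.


/15 means 15 network bits, 17 host bits
Binary: 11111111111111100000000000000000
Mask: 255.254.0.0


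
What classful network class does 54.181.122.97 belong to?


First octet: 54
Binary: 00110110
0xxxxxxx -> Class A (1-126)
Class A, default mask 255.0.0.0 (/8)


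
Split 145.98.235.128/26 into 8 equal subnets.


New prefix = 26 + 3 = 29
Each subnet has 8 addresses
  145.98.235.128/29
  145.98.235.136/29
  145.98.235.144/29
  145.98.235.152/29
  145.98.235.160/29
  145.98.235.168/29
  145.98.235.176/29
  145.98.235.184/29
Subnets: 145.98.235.128/29, 145.98.235.136/29, 145.98.235.144/29, 145.98.235.152/29, 145.98.235.160/29, 145.98.235.168/29, 145.98.235.176/29, 145.98.235.184/29


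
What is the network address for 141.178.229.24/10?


IP:   10001101.10110010.11100101.00011000
Mask: 11111111.11000000.00000000.00000000
AND operation:
Net:  10001101.10000000.00000000.00000000
Network: 141.128.0.0/10


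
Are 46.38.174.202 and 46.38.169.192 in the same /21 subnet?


Mask: 255.255.248.0
46.38.174.202 AND mask = 46.38.168.0
46.38.169.192 AND mask = 46.38.168.0
Yes, same subnet (46.38.168.0)


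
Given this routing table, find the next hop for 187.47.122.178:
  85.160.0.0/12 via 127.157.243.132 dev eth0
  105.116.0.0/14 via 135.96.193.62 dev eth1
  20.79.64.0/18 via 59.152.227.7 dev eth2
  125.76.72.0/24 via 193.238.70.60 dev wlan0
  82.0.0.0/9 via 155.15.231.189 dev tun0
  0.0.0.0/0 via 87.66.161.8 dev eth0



Longest prefix match for 187.47.122.178:
  /12 85.160.0.0: no
  /14 105.116.0.0: no
  /18 20.79.64.0: no
  /24 125.76.72.0: no
  /9 82.0.0.0: no
  /0 0.0.0.0: MATCH
Selected: next-hop 87.66.161.8 via eth0 (matched /0)


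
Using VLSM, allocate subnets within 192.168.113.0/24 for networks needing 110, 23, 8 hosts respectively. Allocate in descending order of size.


110 hosts -> /25 (126 usable): 192.168.113.0/25
23 hosts -> /27 (30 usable): 192.168.113.128/27
8 hosts -> /28 (14 usable): 192.168.113.160/28
Allocation: 192.168.113.0/25 (110 hosts, 126 usable); 192.168.113.128/27 (23 hosts, 30 usable); 192.168.113.160/28 (8 hosts, 14 usable)


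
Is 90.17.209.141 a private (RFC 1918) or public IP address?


RFC 1918 private ranges:
  10.0.0.0/8 (10.0.0.0 - 10.255.255.255)
  172.16.0.0/12 (172.16.0.0 - 172.31.255.255)
  192.168.0.0/16 (192.168.0.0 - 192.168.255.255)
Public (not in any RFC 1918 range)


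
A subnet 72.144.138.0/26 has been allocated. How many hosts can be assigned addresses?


Host bits = 32 - 26 = 6
Total addresses = 2^6 = 64
Usable = total - 2 (network and broadcast)
Usable hosts: 62


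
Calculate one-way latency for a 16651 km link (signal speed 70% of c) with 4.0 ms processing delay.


Speed = 0.7 * 3e5 km/s = 210000 km/s
Propagation delay = 16651 / 210000 = 0.0793 s = 79.2905 ms
Processing delay = 4.0 ms
Total one-way latency = 83.2905 ms


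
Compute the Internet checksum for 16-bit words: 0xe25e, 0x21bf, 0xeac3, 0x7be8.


Sum all words (with carry folding):
+ 0xe25e = 0xe25e
+ 0x21bf = 0x041e
+ 0xeac3 = 0xeee1
+ 0x7be8 = 0x6aca
One's complement: ~0x6aca
Checksum = 0x9535


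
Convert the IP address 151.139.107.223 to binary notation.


151 = 10010111
139 = 10001011
107 = 01101011
223 = 11011111
Binary: 10010111.10001011.01101011.11011111


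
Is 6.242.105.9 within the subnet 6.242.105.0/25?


Subnet network: 6.242.105.0
Test IP AND mask: 6.242.105.0
Yes, 6.242.105.9 is in 6.242.105.0/25


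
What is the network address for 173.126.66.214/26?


IP:   10101101.01111110.01000010.11010110
Mask: 11111111.11111111.11111111.11000000
AND operation:
Net:  10101101.01111110.01000010.11000000
Network: 173.126.66.192/26


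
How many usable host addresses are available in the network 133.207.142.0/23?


Host bits = 32 - 23 = 9
Total addresses = 2^9 = 512
Usable = total - 2 (network and broadcast)
Usable hosts: 510


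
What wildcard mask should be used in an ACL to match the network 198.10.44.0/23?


Subnet mask: 255.255.254.0
Wildcard = 255.255.255.255 - subnet mask
255 - 255 = 0
255 - 255 = 0
255 - 254 = 1
255 - 0 = 255
Wildcard: 0.0.1.255


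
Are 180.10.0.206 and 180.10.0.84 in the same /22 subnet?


Mask: 255.255.252.0
180.10.0.206 AND mask = 180.10.0.0
180.10.0.84 AND mask = 180.10.0.0
Yes, same subnet (180.10.0.0)


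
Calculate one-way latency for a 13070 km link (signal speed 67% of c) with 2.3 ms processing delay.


Speed = 0.67 * 3e5 km/s = 201000 km/s
Propagation delay = 13070 / 201000 = 0.065 s = 65.0249 ms
Processing delay = 2.3 ms
Total one-way latency = 67.3249 ms


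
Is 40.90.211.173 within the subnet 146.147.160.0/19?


Subnet network: 146.147.160.0
Test IP AND mask: 40.90.192.0
No, 40.90.211.173 is not in 146.147.160.0/19


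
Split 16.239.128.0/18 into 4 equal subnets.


New prefix = 18 + 2 = 20
Each subnet has 4096 addresses
  16.239.128.0/20
  16.239.144.0/20
  16.239.160.0/20
  16.239.176.0/20
Subnets: 16.239.128.0/20, 16.239.144.0/20, 16.239.160.0/20, 16.239.176.0/20


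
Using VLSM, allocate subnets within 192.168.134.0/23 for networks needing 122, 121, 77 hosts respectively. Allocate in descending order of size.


122 hosts -> /25 (126 usable): 192.168.134.0/25
121 hosts -> /25 (126 usable): 192.168.134.128/25
77 hosts -> /25 (126 usable): 192.168.135.0/25
Allocation: 192.168.134.0/25 (122 hosts, 126 usable); 192.168.134.128/25 (121 hosts, 126 usable); 192.168.135.0/25 (77 hosts, 126 usable)


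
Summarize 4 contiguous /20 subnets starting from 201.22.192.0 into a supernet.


Original prefix: /20
Number of subnets: 4 = 2^2
New prefix = 20 - 2 = 18
Supernet: 201.22.192.0/18


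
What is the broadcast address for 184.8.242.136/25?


Network: 184.8.242.128/25
Host bits = 7
Set all host bits to 1:
Broadcast: 184.8.242.255


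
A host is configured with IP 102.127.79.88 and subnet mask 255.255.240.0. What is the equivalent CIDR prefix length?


Binary: 11111111.11111111.11110000.00000000
Count leading 1s
Prefix: /20


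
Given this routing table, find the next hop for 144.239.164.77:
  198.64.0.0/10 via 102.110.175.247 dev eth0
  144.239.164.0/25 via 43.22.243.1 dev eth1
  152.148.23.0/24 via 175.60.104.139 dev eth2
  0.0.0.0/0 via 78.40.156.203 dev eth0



Longest prefix match for 144.239.164.77:
  /10 198.64.0.0: no
  /25 144.239.164.0: MATCH
  /24 152.148.23.0: no
  /0 0.0.0.0: MATCH
Selected: next-hop 43.22.243.1 via eth1 (matched /25)


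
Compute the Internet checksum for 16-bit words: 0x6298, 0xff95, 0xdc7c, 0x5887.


Sum all words (with carry folding):
+ 0x6298 = 0x6298
+ 0xff95 = 0x622e
+ 0xdc7c = 0x3eab
+ 0x5887 = 0x9732
One's complement: ~0x9732
Checksum = 0x68cd


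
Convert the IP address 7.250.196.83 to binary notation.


7 = 00000111
250 = 11111010
196 = 11000100
83 = 01010011
Binary: 00000111.11111010.11000100.01010011


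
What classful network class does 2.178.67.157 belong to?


First octet: 2
Binary: 00000010
0xxxxxxx -> Class A (1-126)
Class A, default mask 255.0.0.0 (/8)


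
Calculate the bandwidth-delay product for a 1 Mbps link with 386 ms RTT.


BDP = bandwidth * RTT
= 1 Mbps * 386 ms
= 1 * 1e6 * 386 / 1000 bits
= 386000 bits
= 48250 bytes
= 47.1191 KB
BDP = 386000 bits (48250 bytes)


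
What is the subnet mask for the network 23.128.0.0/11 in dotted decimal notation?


/11 means 11 network bits, 21 host bits
Binary: 11111111111000000000000000000000
Mask: 255.224.0.0


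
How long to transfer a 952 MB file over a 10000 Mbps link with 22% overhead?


Effective throughput = 10000 * (1 - 22/100) = 7800 Mbps
File size in Mb = 952 * 8 = 7616 Mb
Time = 7616 / 7800
Time = 0.9764 seconds


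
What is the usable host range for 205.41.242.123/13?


Network: 205.40.0.0
Broadcast: 205.47.255.255
First usable = network + 1
Last usable = broadcast - 1
Range: 205.40.0.1 to 205.47.255.254


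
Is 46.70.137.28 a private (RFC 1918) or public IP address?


RFC 1918 private ranges:
  10.0.0.0/8 (10.0.0.0 - 10.255.255.255)
  172.16.0.0/12 (172.16.0.0 - 172.31.255.255)
  192.168.0.0/16 (192.168.0.0 - 192.168.255.255)
Public (not in any RFC 1918 range)


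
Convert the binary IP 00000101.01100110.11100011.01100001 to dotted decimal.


00000101 = 5
01100110 = 102
11100011 = 227
01100001 = 97
IP: 5.102.227.97


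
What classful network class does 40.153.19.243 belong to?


First octet: 40
Binary: 00101000
0xxxxxxx -> Class A (1-126)
Class A, default mask 255.0.0.0 (/8)


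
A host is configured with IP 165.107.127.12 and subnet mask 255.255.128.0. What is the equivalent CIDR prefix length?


Binary: 11111111.11111111.10000000.00000000
Count leading 1s
Prefix: /17


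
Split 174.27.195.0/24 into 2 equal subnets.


New prefix = 24 + 1 = 25
Each subnet has 128 addresses
  174.27.195.0/25
  174.27.195.128/25
Subnets: 174.27.195.0/25, 174.27.195.128/25


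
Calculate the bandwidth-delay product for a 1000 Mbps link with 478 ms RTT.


BDP = bandwidth * RTT
= 1000 Mbps * 478 ms
= 1000 * 1e6 * 478 / 1000 bits
= 478000000 bits
= 59750000 bytes
= 58349.6094 KB
BDP = 478000000 bits (59750000 bytes)


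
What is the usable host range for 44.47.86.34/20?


Network: 44.47.80.0
Broadcast: 44.47.95.255
First usable = network + 1
Last usable = broadcast - 1
Range: 44.47.80.1 to 44.47.95.254


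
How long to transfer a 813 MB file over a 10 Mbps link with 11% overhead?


Effective throughput = 10 * (1 - 11/100) = 8.9 Mbps
File size in Mb = 813 * 8 = 6504 Mb
Time = 6504 / 8.9
Time = 730.7865 seconds


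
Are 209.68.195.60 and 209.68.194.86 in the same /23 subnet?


Mask: 255.255.254.0
209.68.195.60 AND mask = 209.68.194.0
209.68.194.86 AND mask = 209.68.194.0
Yes, same subnet (209.68.194.0)


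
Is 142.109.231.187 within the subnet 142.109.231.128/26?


Subnet network: 142.109.231.128
Test IP AND mask: 142.109.231.128
Yes, 142.109.231.187 is in 142.109.231.128/26


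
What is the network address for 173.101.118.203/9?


IP:   10101101.01100101.01110110.11001011
Mask: 11111111.10000000.00000000.00000000
AND operation:
Net:  10101101.00000000.00000000.00000000
Network: 173.0.0.0/9


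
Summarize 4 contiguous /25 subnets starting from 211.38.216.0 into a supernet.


Original prefix: /25
Number of subnets: 4 = 2^2
New prefix = 25 - 2 = 23
Supernet: 211.38.216.0/23


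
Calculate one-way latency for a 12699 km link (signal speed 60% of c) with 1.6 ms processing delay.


Speed = 0.6 * 3e5 km/s = 180000 km/s
Propagation delay = 12699 / 180000 = 0.0706 s = 70.55 ms
Processing delay = 1.6 ms
Total one-way latency = 72.15 ms


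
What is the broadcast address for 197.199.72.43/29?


Network: 197.199.72.40/29
Host bits = 3
Set all host bits to 1:
Broadcast: 197.199.72.47


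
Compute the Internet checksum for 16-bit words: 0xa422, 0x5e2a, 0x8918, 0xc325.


Sum all words (with carry folding):
+ 0xa422 = 0xa422
+ 0x5e2a = 0x024d
+ 0x8918 = 0x8b65
+ 0xc325 = 0x4e8b
One's complement: ~0x4e8b
Checksum = 0xb174


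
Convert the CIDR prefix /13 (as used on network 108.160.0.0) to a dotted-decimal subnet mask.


/13 means 13 network bits, 19 host bits
Binary: 11111111111110000000000000000000
Mask: 255.248.0.0


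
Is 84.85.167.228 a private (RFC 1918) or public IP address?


RFC 1918 private ranges:
  10.0.0.0/8 (10.0.0.0 - 10.255.255.255)
  172.16.0.0/12 (172.16.0.0 - 172.31.255.255)
  192.168.0.0/16 (192.168.0.0 - 192.168.255.255)
Public (not in any RFC 1918 range)


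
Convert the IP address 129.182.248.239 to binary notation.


129 = 10000001
182 = 10110110
248 = 11111000
239 = 11101111
Binary: 10000001.10110110.11111000.11101111


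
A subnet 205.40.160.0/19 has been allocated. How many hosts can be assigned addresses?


Host bits = 32 - 19 = 13
Total addresses = 2^13 = 8192
Usable = total - 2 (network and broadcast)
Usable hosts: 8190


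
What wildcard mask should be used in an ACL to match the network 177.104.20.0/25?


Subnet mask: 255.255.255.128
Wildcard = 255.255.255.255 - subnet mask
255 - 255 = 0
255 - 255 = 0
255 - 255 = 0
255 - 128 = 127
Wildcard: 0.0.0.127


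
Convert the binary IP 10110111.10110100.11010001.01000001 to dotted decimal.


10110111 = 183
10110100 = 180
11010001 = 209
01000001 = 65
IP: 183.180.209.65


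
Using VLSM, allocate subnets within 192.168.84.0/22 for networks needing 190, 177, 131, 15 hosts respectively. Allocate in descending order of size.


190 hosts -> /24 (254 usable): 192.168.84.0/24
177 hosts -> /24 (254 usable): 192.168.85.0/24
131 hosts -> /24 (254 usable): 192.168.86.0/24
15 hosts -> /27 (30 usable): 192.168.87.0/27
Allocation: 192.168.84.0/24 (190 hosts, 254 usable); 192.168.85.0/24 (177 hosts, 254 usable); 192.168.86.0/24 (131 hosts, 254 usable); 192.168.87.0/27 (15 hosts, 30 usable)


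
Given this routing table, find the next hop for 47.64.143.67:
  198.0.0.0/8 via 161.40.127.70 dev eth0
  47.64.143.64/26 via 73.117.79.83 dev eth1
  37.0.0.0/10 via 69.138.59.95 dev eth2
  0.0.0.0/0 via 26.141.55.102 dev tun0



Longest prefix match for 47.64.143.67:
  /8 198.0.0.0: no
  /26 47.64.143.64: MATCH
  /10 37.0.0.0: no
  /0 0.0.0.0: MATCH
Selected: next-hop 73.117.79.83 via eth1 (matched /26)


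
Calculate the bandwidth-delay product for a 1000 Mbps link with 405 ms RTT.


BDP = bandwidth * RTT
= 1000 Mbps * 405 ms
= 1000 * 1e6 * 405 / 1000 bits
= 405000000 bits
= 50625000 bytes
= 49438.4766 KB
BDP = 405000000 bits (50625000 bytes)


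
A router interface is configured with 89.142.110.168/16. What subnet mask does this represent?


/16 means 16 network bits, 16 host bits
Binary: 11111111111111110000000000000000
Mask: 255.255.0.0


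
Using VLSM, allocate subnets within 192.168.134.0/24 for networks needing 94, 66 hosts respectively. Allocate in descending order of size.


94 hosts -> /25 (126 usable): 192.168.134.0/25
66 hosts -> /25 (126 usable): 192.168.134.128/25
Allocation: 192.168.134.0/25 (94 hosts, 126 usable); 192.168.134.128/25 (66 hosts, 126 usable)


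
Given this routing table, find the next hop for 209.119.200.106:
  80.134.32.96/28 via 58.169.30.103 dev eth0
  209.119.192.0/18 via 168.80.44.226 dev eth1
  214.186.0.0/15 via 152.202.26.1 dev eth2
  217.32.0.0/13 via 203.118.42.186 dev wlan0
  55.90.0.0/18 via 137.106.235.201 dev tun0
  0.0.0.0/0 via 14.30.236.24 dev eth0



Longest prefix match for 209.119.200.106:
  /28 80.134.32.96: no
  /18 209.119.192.0: MATCH
  /15 214.186.0.0: no
  /13 217.32.0.0: no
  /18 55.90.0.0: no
  /0 0.0.0.0: MATCH
Selected: next-hop 168.80.44.226 via eth1 (matched /18)


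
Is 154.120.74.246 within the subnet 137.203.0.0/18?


Subnet network: 137.203.0.0
Test IP AND mask: 154.120.64.0
No, 154.120.74.246 is not in 137.203.0.0/18


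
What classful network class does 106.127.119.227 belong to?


First octet: 106
Binary: 01101010
0xxxxxxx -> Class A (1-126)
Class A, default mask 255.0.0.0 (/8)


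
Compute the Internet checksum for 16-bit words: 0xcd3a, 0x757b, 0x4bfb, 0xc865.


Sum all words (with carry folding):
+ 0xcd3a = 0xcd3a
+ 0x757b = 0x42b6
+ 0x4bfb = 0x8eb1
+ 0xc865 = 0x5717
One's complement: ~0x5717
Checksum = 0xa8e8


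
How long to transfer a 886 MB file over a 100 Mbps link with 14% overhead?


Effective throughput = 100 * (1 - 14/100) = 86 Mbps
File size in Mb = 886 * 8 = 7088 Mb
Time = 7088 / 86
Time = 82.4186 seconds


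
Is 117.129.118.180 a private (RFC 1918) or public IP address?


RFC 1918 private ranges:
  10.0.0.0/8 (10.0.0.0 - 10.255.255.255)
  172.16.0.0/12 (172.16.0.0 - 172.31.255.255)
  192.168.0.0/16 (192.168.0.0 - 192.168.255.255)
Public (not in any RFC 1918 range)


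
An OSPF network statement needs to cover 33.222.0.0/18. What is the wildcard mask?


Subnet mask: 255.255.192.0
Wildcard = 255.255.255.255 - subnet mask
255 - 255 = 0
255 - 255 = 0
255 - 192 = 63
255 - 0 = 255
Wildcard: 0.0.63.255


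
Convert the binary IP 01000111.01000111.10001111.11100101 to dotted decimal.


01000111 = 71
01000111 = 71
10001111 = 143
11100101 = 229
IP: 71.71.143.229


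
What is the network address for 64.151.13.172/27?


IP:   01000000.10010111.00001101.10101100
Mask: 11111111.11111111.11111111.11100000
AND operation:
Net:  01000000.10010111.00001101.10100000
Network: 64.151.13.160/27


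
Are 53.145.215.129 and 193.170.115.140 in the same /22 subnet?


Mask: 255.255.252.0
53.145.215.129 AND mask = 53.145.212.0
193.170.115.140 AND mask = 193.170.112.0
No, different subnets (53.145.212.0 vs 193.170.112.0)


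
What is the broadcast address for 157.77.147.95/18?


Network: 157.77.128.0/18
Host bits = 14
Set all host bits to 1:
Broadcast: 157.77.191.255


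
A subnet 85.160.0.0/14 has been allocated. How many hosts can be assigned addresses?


Host bits = 32 - 14 = 18
Total addresses = 2^18 = 262144
Usable = total - 2 (network and broadcast)
Usable hosts: 262142


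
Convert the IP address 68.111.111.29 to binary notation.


68 = 01000100
111 = 01101111
111 = 01101111
29 = 00011101
Binary: 01000100.01101111.01101111.00011101


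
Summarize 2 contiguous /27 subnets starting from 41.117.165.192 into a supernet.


Original prefix: /27
Number of subnets: 2 = 2^1
New prefix = 27 - 1 = 26
Supernet: 41.117.165.192/26


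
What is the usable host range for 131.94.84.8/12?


Network: 131.80.0.0
Broadcast: 131.95.255.255
First usable = network + 1
Last usable = broadcast - 1
Range: 131.80.0.1 to 131.95.255.254


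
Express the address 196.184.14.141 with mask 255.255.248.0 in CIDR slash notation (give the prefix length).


Binary: 11111111.11111111.11111000.00000000
Count leading 1s
Prefix: /21


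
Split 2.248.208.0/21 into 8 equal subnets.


New prefix = 21 + 3 = 24
Each subnet has 256 addresses
  2.248.208.0/24
  2.248.209.0/24
  2.248.210.0/24
  2.248.211.0/24
  2.248.212.0/24
  2.248.213.0/24
  2.248.214.0/24
  2.248.215.0/24
Subnets: 2.248.208.0/24, 2.248.209.0/24, 2.248.210.0/24, 2.248.211.0/24, 2.248.212.0/24, 2.248.213.0/24, 2.248.214.0/24, 2.248.215.0/24


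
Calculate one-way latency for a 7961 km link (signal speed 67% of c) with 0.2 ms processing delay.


Speed = 0.67 * 3e5 km/s = 201000 km/s
Propagation delay = 7961 / 201000 = 0.0396 s = 39.607 ms
Processing delay = 0.2 ms
Total one-way latency = 39.807 ms


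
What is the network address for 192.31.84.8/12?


IP:   11000000.00011111.01010100.00001000
Mask: 11111111.11110000.00000000.00000000
AND operation:
Net:  11000000.00010000.00000000.00000000
Network: 192.16.0.0/12


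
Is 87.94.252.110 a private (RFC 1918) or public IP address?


RFC 1918 private ranges:
  10.0.0.0/8 (10.0.0.0 - 10.255.255.255)
  172.16.0.0/12 (172.16.0.0 - 172.31.255.255)
  192.168.0.0/16 (192.168.0.0 - 192.168.255.255)
Public (not in any RFC 1918 range)


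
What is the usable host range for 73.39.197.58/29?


Network: 73.39.197.56
Broadcast: 73.39.197.63
First usable = network + 1
Last usable = broadcast - 1
Range: 73.39.197.57 to 73.39.197.62


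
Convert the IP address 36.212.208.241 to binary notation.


36 = 00100100
212 = 11010100
208 = 11010000
241 = 11110001
Binary: 00100100.11010100.11010000.11110001


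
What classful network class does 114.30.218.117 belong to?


First octet: 114
Binary: 01110010
0xxxxxxx -> Class A (1-126)
Class A, default mask 255.0.0.0 (/8)


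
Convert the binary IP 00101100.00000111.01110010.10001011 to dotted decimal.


00101100 = 44
00000111 = 7
01110010 = 114
10001011 = 139
IP: 44.7.114.139


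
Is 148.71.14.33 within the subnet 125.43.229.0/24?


Subnet network: 125.43.229.0
Test IP AND mask: 148.71.14.0
No, 148.71.14.33 is not in 125.43.229.0/24


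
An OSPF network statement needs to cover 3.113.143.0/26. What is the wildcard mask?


Subnet mask: 255.255.255.192
Wildcard = 255.255.255.255 - subnet mask
255 - 255 = 0
255 - 255 = 0
255 - 255 = 0
255 - 192 = 63
Wildcard: 0.0.0.63


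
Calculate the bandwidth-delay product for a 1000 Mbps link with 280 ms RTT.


BDP = bandwidth * RTT
= 1000 Mbps * 280 ms
= 1000 * 1e6 * 280 / 1000 bits
= 280000000 bits
= 35000000 bytes
= 34179.6875 KB
BDP = 280000000 bits (35000000 bytes)


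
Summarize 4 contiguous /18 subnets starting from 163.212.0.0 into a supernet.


Original prefix: /18
Number of subnets: 4 = 2^2
New prefix = 18 - 2 = 16
Supernet: 163.212.0.0/16


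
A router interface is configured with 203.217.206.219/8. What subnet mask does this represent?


/8 means 8 network bits, 24 host bits
Binary: 11111111000000000000000000000000
Mask: 255.0.0.0


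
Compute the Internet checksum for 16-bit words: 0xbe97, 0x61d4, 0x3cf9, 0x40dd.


Sum all words (with carry folding):
+ 0xbe97 = 0xbe97
+ 0x61d4 = 0x206c
+ 0x3cf9 = 0x5d65
+ 0x40dd = 0x9e42
One's complement: ~0x9e42
Checksum = 0x61bd


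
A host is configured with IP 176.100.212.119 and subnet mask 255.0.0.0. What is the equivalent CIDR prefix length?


Binary: 11111111.00000000.00000000.00000000
Count leading 1s
Prefix: /8


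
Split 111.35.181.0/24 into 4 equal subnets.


New prefix = 24 + 2 = 26
Each subnet has 64 addresses
  111.35.181.0/26
  111.35.181.64/26
  111.35.181.128/26
  111.35.181.192/26
Subnets: 111.35.181.0/26, 111.35.181.64/26, 111.35.181.128/26, 111.35.181.192/26


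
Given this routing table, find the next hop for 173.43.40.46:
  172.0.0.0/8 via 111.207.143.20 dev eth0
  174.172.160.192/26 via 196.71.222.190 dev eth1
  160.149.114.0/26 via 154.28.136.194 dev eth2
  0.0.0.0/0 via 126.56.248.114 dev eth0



Longest prefix match for 173.43.40.46:
  /8 172.0.0.0: no
  /26 174.172.160.192: no
  /26 160.149.114.0: no
  /0 0.0.0.0: MATCH
Selected: next-hop 126.56.248.114 via eth0 (matched /0)


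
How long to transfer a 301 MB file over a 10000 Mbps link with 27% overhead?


Effective throughput = 10000 * (1 - 27/100) = 7300 Mbps
File size in Mb = 301 * 8 = 2408 Mb
Time = 2408 / 7300
Time = 0.3299 seconds


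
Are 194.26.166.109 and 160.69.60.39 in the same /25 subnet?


Mask: 255.255.255.128
194.26.166.109 AND mask = 194.26.166.0
160.69.60.39 AND mask = 160.69.60.0
No, different subnets (194.26.166.0 vs 160.69.60.0)


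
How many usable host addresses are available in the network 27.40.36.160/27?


Host bits = 32 - 27 = 5
Total addresses = 2^5 = 32
Usable = total - 2 (network and broadcast)
Usable hosts: 30


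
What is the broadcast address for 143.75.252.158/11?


Network: 143.64.0.0/11
Host bits = 21
Set all host bits to 1:
Broadcast: 143.95.255.255


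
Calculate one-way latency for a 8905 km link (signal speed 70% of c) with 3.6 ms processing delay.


Speed = 0.7 * 3e5 km/s = 210000 km/s
Propagation delay = 8905 / 210000 = 0.0424 s = 42.4048 ms
Processing delay = 3.6 ms
Total one-way latency = 46.0048 ms


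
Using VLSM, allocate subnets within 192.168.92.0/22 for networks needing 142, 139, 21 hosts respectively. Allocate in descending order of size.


142 hosts -> /24 (254 usable): 192.168.92.0/24
139 hosts -> /24 (254 usable): 192.168.93.0/24
21 hosts -> /27 (30 usable): 192.168.94.0/27
Allocation: 192.168.92.0/24 (142 hosts, 254 usable); 192.168.93.0/24 (139 hosts, 254 usable); 192.168.94.0/27 (21 hosts, 30 usable)


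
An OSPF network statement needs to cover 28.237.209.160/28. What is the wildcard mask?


Subnet mask: 255.255.255.240
Wildcard = 255.255.255.255 - subnet mask
255 - 255 = 0
255 - 255 = 0
255 - 255 = 0
255 - 240 = 15
Wildcard: 0.0.0.15


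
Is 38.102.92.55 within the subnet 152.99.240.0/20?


Subnet network: 152.99.240.0
Test IP AND mask: 38.102.80.0
No, 38.102.92.55 is not in 152.99.240.0/20


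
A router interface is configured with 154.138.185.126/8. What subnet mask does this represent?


/8 means 8 network bits, 24 host bits
Binary: 11111111000000000000000000000000
Mask: 255.0.0.0


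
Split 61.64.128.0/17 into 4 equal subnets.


New prefix = 17 + 2 = 19
Each subnet has 8192 addresses
  61.64.128.0/19
  61.64.160.0/19
  61.64.192.0/19
  61.64.224.0/19
Subnets: 61.64.128.0/19, 61.64.160.0/19, 61.64.192.0/19, 61.64.224.0/19


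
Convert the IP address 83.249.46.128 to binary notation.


83 = 01010011
249 = 11111001
46 = 00101110
128 = 10000000
Binary: 01010011.11111001.00101110.10000000


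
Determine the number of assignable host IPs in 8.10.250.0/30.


Host bits = 32 - 30 = 2
Total addresses = 2^2 = 4
Usable = total - 2 (network and broadcast)
Usable hosts: 2


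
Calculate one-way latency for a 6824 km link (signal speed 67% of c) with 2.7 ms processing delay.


Speed = 0.67 * 3e5 km/s = 201000 km/s
Propagation delay = 6824 / 201000 = 0.034 s = 33.9502 ms
Processing delay = 2.7 ms
Total one-way latency = 36.6502 ms


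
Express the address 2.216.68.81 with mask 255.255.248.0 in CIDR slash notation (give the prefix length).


Binary: 11111111.11111111.11111000.00000000
Count leading 1s
Prefix: /21


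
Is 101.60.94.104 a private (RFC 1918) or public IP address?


RFC 1918 private ranges:
  10.0.0.0/8 (10.0.0.0 - 10.255.255.255)
  172.16.0.0/12 (172.16.0.0 - 172.31.255.255)
  192.168.0.0/16 (192.168.0.0 - 192.168.255.255)
Public (not in any RFC 1918 range)


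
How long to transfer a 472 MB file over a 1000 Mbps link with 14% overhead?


Effective throughput = 1000 * (1 - 14/100) = 860 Mbps
File size in Mb = 472 * 8 = 3776 Mb
Time = 3776 / 860
Time = 4.3907 seconds


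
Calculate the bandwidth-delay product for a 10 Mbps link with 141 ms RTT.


BDP = bandwidth * RTT
= 10 Mbps * 141 ms
= 10 * 1e6 * 141 / 1000 bits
= 1410000 bits
= 176250 bytes
= 172.1191 KB
BDP = 1410000 bits (176250 bytes)


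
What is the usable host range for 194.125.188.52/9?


Network: 194.0.0.0
Broadcast: 194.127.255.255
First usable = network + 1
Last usable = broadcast - 1
Range: 194.0.0.1 to 194.127.255.254


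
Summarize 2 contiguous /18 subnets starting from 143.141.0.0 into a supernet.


Original prefix: /18
Number of subnets: 2 = 2^1
New prefix = 18 - 1 = 17
Supernet: 143.141.0.0/17


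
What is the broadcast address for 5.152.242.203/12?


Network: 5.144.0.0/12
Host bits = 20
Set all host bits to 1:
Broadcast: 5.159.255.255


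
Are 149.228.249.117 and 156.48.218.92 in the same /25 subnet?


Mask: 255.255.255.128
149.228.249.117 AND mask = 149.228.249.0
156.48.218.92 AND mask = 156.48.218.0
No, different subnets (149.228.249.0 vs 156.48.218.0)


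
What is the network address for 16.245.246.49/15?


IP:   00010000.11110101.11110110.00110001
Mask: 11111111.11111110.00000000.00000000
AND operation:
Net:  00010000.11110100.00000000.00000000
Network: 16.244.0.0/15


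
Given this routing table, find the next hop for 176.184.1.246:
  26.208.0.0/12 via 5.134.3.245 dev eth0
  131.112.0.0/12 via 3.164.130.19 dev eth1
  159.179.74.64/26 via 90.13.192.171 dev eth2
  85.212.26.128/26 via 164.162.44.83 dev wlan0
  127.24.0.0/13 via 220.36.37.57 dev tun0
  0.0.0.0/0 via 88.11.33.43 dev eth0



Longest prefix match for 176.184.1.246:
  /12 26.208.0.0: no
  /12 131.112.0.0: no
  /26 159.179.74.64: no
  /26 85.212.26.128: no
  /13 127.24.0.0: no
  /0 0.0.0.0: MATCH
Selected: next-hop 88.11.33.43 via eth0 (matched /0)


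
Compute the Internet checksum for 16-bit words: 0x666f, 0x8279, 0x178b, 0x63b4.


Sum all words (with carry folding):
+ 0x666f = 0x666f
+ 0x8279 = 0xe8e8
+ 0x178b = 0x0074
+ 0x63b4 = 0x6428
One's complement: ~0x6428
Checksum = 0x9bd7


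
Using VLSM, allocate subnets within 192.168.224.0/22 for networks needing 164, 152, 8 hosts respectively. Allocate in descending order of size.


164 hosts -> /24 (254 usable): 192.168.224.0/24
152 hosts -> /24 (254 usable): 192.168.225.0/24
8 hosts -> /28 (14 usable): 192.168.226.0/28
Allocation: 192.168.224.0/24 (164 hosts, 254 usable); 192.168.225.0/24 (152 hosts, 254 usable); 192.168.226.0/28 (8 hosts, 14 usable)


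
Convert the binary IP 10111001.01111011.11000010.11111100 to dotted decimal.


10111001 = 185
01111011 = 123
11000010 = 194
11111100 = 252
IP: 185.123.194.252


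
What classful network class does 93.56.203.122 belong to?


First octet: 93
Binary: 01011101
0xxxxxxx -> Class A (1-126)
Class A, default mask 255.0.0.0 (/8)


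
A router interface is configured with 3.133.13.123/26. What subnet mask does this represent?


/26 means 26 network bits, 6 host bits
Binary: 11111111111111111111111111000000
Mask: 255.255.255.192


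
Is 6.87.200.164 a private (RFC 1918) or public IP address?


RFC 1918 private ranges:
  10.0.0.0/8 (10.0.0.0 - 10.255.255.255)
  172.16.0.0/12 (172.16.0.0 - 172.31.255.255)
  192.168.0.0/16 (192.168.0.0 - 192.168.255.255)
Public (not in any RFC 1918 range)


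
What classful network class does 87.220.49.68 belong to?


First octet: 87
Binary: 01010111
0xxxxxxx -> Class A (1-126)
Class A, default mask 255.0.0.0 (/8)


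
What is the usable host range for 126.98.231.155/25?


Network: 126.98.231.128
Broadcast: 126.98.231.255
First usable = network + 1
Last usable = broadcast - 1
Range: 126.98.231.129 to 126.98.231.254


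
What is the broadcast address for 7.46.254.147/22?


Network: 7.46.252.0/22
Host bits = 10
Set all host bits to 1:
Broadcast: 7.46.255.255


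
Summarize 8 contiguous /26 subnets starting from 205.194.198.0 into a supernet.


Original prefix: /26
Number of subnets: 8 = 2^3
New prefix = 26 - 3 = 23
Supernet: 205.194.198.0/23


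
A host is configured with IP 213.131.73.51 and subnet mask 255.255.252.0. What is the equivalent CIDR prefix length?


Binary: 11111111.11111111.11111100.00000000
Count leading 1s
Prefix: /22


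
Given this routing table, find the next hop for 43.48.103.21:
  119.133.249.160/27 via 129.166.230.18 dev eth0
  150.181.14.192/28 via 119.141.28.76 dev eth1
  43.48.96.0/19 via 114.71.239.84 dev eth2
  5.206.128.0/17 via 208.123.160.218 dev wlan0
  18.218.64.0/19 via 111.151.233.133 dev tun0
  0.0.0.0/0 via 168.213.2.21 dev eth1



Longest prefix match for 43.48.103.21:
  /27 119.133.249.160: no
  /28 150.181.14.192: no
  /19 43.48.96.0: MATCH
  /17 5.206.128.0: no
  /19 18.218.64.0: no
  /0 0.0.0.0: MATCH
Selected: next-hop 114.71.239.84 via eth2 (matched /19)


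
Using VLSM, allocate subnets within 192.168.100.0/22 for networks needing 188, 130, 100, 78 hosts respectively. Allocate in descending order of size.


188 hosts -> /24 (254 usable): 192.168.100.0/24
130 hosts -> /24 (254 usable): 192.168.101.0/24
100 hosts -> /25 (126 usable): 192.168.102.0/25
78 hosts -> /25 (126 usable): 192.168.102.128/25
Allocation: 192.168.100.0/24 (188 hosts, 254 usable); 192.168.101.0/24 (130 hosts, 254 usable); 192.168.102.0/25 (100 hosts, 126 usable); 192.168.102.128/25 (78 hosts, 126 usable)


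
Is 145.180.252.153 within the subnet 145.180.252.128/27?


Subnet network: 145.180.252.128
Test IP AND mask: 145.180.252.128
Yes, 145.180.252.153 is in 145.180.252.128/27


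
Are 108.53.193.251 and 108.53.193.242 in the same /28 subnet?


Mask: 255.255.255.240
108.53.193.251 AND mask = 108.53.193.240
108.53.193.242 AND mask = 108.53.193.240
Yes, same subnet (108.53.193.240)


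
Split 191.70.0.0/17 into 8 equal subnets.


New prefix = 17 + 3 = 20
Each subnet has 4096 addresses
  191.70.0.0/20
  191.70.16.0/20
  191.70.32.0/20
  191.70.48.0/20
  191.70.64.0/20
  191.70.80.0/20
  191.70.96.0/20
  191.70.112.0/20
Subnets: 191.70.0.0/20, 191.70.16.0/20, 191.70.32.0/20, 191.70.48.0/20, 191.70.64.0/20, 191.70.80.0/20, 191.70.96.0/20, 191.70.112.0/20


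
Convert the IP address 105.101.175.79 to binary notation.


105 = 01101001
101 = 01100101
175 = 10101111
79 = 01001111
Binary: 01101001.01100101.10101111.01001111


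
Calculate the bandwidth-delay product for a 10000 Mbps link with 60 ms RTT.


BDP = bandwidth * RTT
= 10000 Mbps * 60 ms
= 10000 * 1e6 * 60 / 1000 bits
= 600000000 bits
= 75000000 bytes
= 73242.1875 KB
BDP = 600000000 bits (75000000 bytes)


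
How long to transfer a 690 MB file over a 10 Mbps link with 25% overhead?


Effective throughput = 10 * (1 - 25/100) = 7.5 Mbps
File size in Mb = 690 * 8 = 5520 Mb
Time = 5520 / 7.5
Time = 736 seconds


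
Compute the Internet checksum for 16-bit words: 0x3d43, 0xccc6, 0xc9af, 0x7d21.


Sum all words (with carry folding):
+ 0x3d43 = 0x3d43
+ 0xccc6 = 0x0a0a
+ 0xc9af = 0xd3b9
+ 0x7d21 = 0x50db
One's complement: ~0x50db
Checksum = 0xaf24


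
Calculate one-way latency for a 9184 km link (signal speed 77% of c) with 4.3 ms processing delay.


Speed = 0.77 * 3e5 km/s = 231000 km/s
Propagation delay = 9184 / 231000 = 0.0398 s = 39.7576 ms
Processing delay = 4.3 ms
Total one-way latency = 44.0576 ms


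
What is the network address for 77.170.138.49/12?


IP:   01001101.10101010.10001010.00110001
Mask: 11111111.11110000.00000000.00000000
AND operation:
Net:  01001101.10100000.00000000.00000000
Network: 77.160.0.0/12


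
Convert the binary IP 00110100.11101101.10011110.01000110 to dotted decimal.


00110100 = 52
11101101 = 237
10011110 = 158
01000110 = 70
IP: 52.237.158.70


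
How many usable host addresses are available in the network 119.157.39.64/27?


Host bits = 32 - 27 = 5
Total addresses = 2^5 = 32
Usable = total - 2 (network and broadcast)
Usable hosts: 30


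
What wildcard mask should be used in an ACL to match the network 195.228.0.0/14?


Subnet mask: 255.252.0.0
Wildcard = 255.255.255.255 - subnet mask
255 - 255 = 0
255 - 252 = 3
255 - 0 = 255
255 - 0 = 255
Wildcard: 0.3.255.255


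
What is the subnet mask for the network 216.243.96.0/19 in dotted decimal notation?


/19 means 19 network bits, 13 host bits
Binary: 11111111111111111110000000000000
Mask: 255.255.224.0


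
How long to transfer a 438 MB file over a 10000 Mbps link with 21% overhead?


Effective throughput = 10000 * (1 - 21/100) = 7900 Mbps
File size in Mb = 438 * 8 = 3504 Mb
Time = 3504 / 7900
Time = 0.4435 seconds


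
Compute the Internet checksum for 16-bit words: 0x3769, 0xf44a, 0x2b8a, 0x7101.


Sum all words (with carry folding):
+ 0x3769 = 0x3769
+ 0xf44a = 0x2bb4
+ 0x2b8a = 0x573e
+ 0x7101 = 0xc83f
One's complement: ~0xc83f
Checksum = 0x37c0


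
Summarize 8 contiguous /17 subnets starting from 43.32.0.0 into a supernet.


Original prefix: /17
Number of subnets: 8 = 2^3
New prefix = 17 - 3 = 14
Supernet: 43.32.0.0/14


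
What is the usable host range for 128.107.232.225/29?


Network: 128.107.232.224
Broadcast: 128.107.232.231
First usable = network + 1
Last usable = broadcast - 1
Range: 128.107.232.225 to 128.107.232.230


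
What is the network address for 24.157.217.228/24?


IP:   00011000.10011101.11011001.11100100
Mask: 11111111.11111111.11111111.00000000
AND operation:
Net:  00011000.10011101.11011001.00000000
Network: 24.157.217.0/24


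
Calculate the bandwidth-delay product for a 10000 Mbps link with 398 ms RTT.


BDP = bandwidth * RTT
= 10000 Mbps * 398 ms
= 10000 * 1e6 * 398 / 1000 bits
= 3980000000 bits
= 497500000 bytes
= 485839.8438 KB
BDP = 3980000000 bits (497500000 bytes)


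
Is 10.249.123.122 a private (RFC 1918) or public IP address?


RFC 1918 private ranges:
  10.0.0.0/8 (10.0.0.0 - 10.255.255.255)
  172.16.0.0/12 (172.16.0.0 - 172.31.255.255)
  192.168.0.0/16 (192.168.0.0 - 192.168.255.255)
Private (in 10.0.0.0/8)


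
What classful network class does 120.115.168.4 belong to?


First octet: 120
Binary: 01111000
0xxxxxxx -> Class A (1-126)
Class A, default mask 255.0.0.0 (/8)


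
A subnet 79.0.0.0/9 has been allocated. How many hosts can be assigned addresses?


Host bits = 32 - 9 = 23
Total addresses = 2^23 = 8388608
Usable = total - 2 (network and broadcast)
Usable hosts: 8388606


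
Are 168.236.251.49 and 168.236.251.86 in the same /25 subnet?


Mask: 255.255.255.128
168.236.251.49 AND mask = 168.236.251.0
168.236.251.86 AND mask = 168.236.251.0
Yes, same subnet (168.236.251.0)


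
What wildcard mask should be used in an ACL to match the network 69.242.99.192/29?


Subnet mask: 255.255.255.248
Wildcard = 255.255.255.255 - subnet mask
255 - 255 = 0
255 - 255 = 0
255 - 255 = 0
255 - 248 = 7
Wildcard: 0.0.0.7


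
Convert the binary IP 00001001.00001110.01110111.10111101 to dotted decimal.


00001001 = 9
00001110 = 14
01110111 = 119
10111101 = 189
IP: 9.14.119.189


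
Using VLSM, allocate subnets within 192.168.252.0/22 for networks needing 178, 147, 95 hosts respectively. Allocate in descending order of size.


178 hosts -> /24 (254 usable): 192.168.252.0/24
147 hosts -> /24 (254 usable): 192.168.253.0/24
95 hosts -> /25 (126 usable): 192.168.254.0/25
Allocation: 192.168.252.0/24 (178 hosts, 254 usable); 192.168.253.0/24 (147 hosts, 254 usable); 192.168.254.0/25 (95 hosts, 126 usable)


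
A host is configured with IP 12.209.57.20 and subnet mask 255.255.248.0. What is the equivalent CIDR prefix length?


Binary: 11111111.11111111.11111000.00000000
Count leading 1s
Prefix: /21


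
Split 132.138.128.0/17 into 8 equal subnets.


New prefix = 17 + 3 = 20
Each subnet has 4096 addresses
  132.138.128.0/20
  132.138.144.0/20
  132.138.160.0/20
  132.138.176.0/20
  132.138.192.0/20
  132.138.208.0/20
  132.138.224.0/20
  132.138.240.0/20
Subnets: 132.138.128.0/20, 132.138.144.0/20, 132.138.160.0/20, 132.138.176.0/20, 132.138.192.0/20, 132.138.208.0/20, 132.138.224.0/20, 132.138.240.0/20


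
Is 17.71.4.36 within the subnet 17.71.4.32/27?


Subnet network: 17.71.4.32
Test IP AND mask: 17.71.4.32
Yes, 17.71.4.36 is in 17.71.4.32/27


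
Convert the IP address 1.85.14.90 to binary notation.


1 = 00000001
85 = 01010101
14 = 00001110
90 = 01011010
Binary: 00000001.01010101.00001110.01011010


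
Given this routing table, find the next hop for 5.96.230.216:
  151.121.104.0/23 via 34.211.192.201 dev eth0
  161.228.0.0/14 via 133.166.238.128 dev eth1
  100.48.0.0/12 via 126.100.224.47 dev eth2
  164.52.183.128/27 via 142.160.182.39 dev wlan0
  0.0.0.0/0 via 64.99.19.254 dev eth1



Longest prefix match for 5.96.230.216:
  /23 151.121.104.0: no
  /14 161.228.0.0: no
  /12 100.48.0.0: no
  /27 164.52.183.128: no
  /0 0.0.0.0: MATCH
Selected: next-hop 64.99.19.254 via eth1 (matched /0)


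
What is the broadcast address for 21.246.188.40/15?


Network: 21.246.0.0/15
Host bits = 17
Set all host bits to 1:
Broadcast: 21.247.255.255


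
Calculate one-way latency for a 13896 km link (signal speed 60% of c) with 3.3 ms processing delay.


Speed = 0.6 * 3e5 km/s = 180000 km/s
Propagation delay = 13896 / 180000 = 0.0772 s = 77.2 ms
Processing delay = 3.3 ms
Total one-way latency = 80.5 ms


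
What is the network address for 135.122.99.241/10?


IP:   10000111.01111010.01100011.11110001
Mask: 11111111.11000000.00000000.00000000
AND operation:
Net:  10000111.01000000.00000000.00000000
Network: 135.64.0.0/10
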